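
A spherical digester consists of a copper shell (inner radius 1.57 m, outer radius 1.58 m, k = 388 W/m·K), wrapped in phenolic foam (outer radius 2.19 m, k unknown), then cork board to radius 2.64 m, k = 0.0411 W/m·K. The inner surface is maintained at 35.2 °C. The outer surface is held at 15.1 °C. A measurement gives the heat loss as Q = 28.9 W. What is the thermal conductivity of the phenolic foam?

ΣR = ΔT/Q = |35.2 − 15.1|/28.9 = 0.6955 K/W
Known resistances:
  R_copper = (1/1.57 − 1/1.58)/(4πk) = 0.004031/(4π·388) = 8.268×10^-7 K/W
  R_cork board = (1/2.19 − 1/2.64)/(4πk) = 0.07783/(4π·0.0411) = 0.1507 K/W
R_phenolic foam = ΣR − ΣR_known = 0.6955 − 0.1507 = 0.5448 K/W
(1/r₁−1/r₂)/(4πk) = 0.5448 ⇒ k = 0.1763/(4π·0.5448) = 0.0258 W/m·K

k = 0.0258 W/m·K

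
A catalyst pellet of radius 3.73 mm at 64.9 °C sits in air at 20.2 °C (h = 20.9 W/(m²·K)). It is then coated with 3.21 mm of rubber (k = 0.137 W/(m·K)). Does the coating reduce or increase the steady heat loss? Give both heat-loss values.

Critical radius for a sphere: r_cr = 2k/h = 0.0131 m = 1.31 cm.
Outer radius after coating: r₂ = 0.00373 + 0.00321 = 0.00694 m.
Since r₁ < r_cr and r₂ ≤ r_cr, the coating moves toward the maximum at r_cr — heat loss rises.
Bare: R = 1/(4πr₁²h) = 273.7 K/W; Q = 44.7/273.7 = 0.163 W.
Coated: R = R_cond + R_conv = 151.1 K/W; Q = 44.7/151.1 = 0.296 W.

increases: 0.163 → 0.296 W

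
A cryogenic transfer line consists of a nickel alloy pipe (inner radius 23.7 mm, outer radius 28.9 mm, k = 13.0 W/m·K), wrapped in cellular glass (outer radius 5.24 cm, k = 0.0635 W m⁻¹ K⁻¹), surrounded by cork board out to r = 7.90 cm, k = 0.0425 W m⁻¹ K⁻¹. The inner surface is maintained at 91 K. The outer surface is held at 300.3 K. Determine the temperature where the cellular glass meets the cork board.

Resistance network (inner→outer):
  R'_nickel alloy = ln(0.0289/0.0237)/(2πk) = 0.1984/(2π·13.0) = 0.002429 m·K/W
  R'_cellular glass = ln(0.0524/0.0289)/(2πk) = 0.5951/(2π·0.0635) = 1.491 m·K/W
  R'_cork board = ln(0.0790/0.0524)/(2πk) = 0.4105/(2π·0.0425) = 1.537 m·K/W
ΣR = 0.002429 + 1.491 + 1.537 = 3.030 m·K/W
Q' = ΔT/ΣR = (91 K − 300.3 K)/3.030 = -69.08 W/m
From the inner boundary to the cellular glass/cork board interface, ΣR_partial = 1.493 m·K/W.
T_interface = T_in − Q'·ΣR_partial = 91 K − (-69.08)(1.493) = 194.1 K

T = 194.1 K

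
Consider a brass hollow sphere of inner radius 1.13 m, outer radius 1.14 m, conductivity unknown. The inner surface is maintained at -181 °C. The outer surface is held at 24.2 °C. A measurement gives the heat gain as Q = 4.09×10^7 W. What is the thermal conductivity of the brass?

k = 123 W/m·K

ΣR = ΔT/Q = |-181 − 24.2|/4.09×10^7 = 5.017×10^-6 K/W
(1/r₁−1/r₂)/(4πk) = 5.017×10^-6 ⇒ k = 0.007763/(4π·5.017×10^-6) = 123 W/m·K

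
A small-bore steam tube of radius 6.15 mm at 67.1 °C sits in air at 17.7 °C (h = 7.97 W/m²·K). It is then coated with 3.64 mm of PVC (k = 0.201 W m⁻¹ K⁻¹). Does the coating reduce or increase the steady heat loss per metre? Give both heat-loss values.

Critical radius for a cylinder: r_cr = k/h = 0.0252 m = 2.52 cm.
Outer radius after coating: r₂ = 0.00615 + 0.00364 = 0.00979 m.
Since r₁ < r_cr and r₂ ≤ r_cr, the coating moves toward the maximum at r_cr — heat loss rises.
Bare: R = 1/(2πr₁h) = 3.247 m·K/W; Q = 49.4/3.247 = 15.2 W/m.
Coated: R = R_cond + R_conv = 2.408 m·K/W; Q = 49.4/2.408 = 20.5 W/m.

increases: 15.2 → 20.5 W/m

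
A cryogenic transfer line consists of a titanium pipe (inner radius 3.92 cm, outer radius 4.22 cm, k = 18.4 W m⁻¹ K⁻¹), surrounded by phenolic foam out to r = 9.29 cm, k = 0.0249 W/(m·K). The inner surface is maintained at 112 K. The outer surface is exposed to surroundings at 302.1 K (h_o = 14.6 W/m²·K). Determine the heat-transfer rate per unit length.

Series thermal resistances, inner to outer:
  R'_titanium = ln(0.0422/0.0392)/(2πk) = 0.07374/(2π·18.4) = 6.379×10^-4 m·K/W
  R'_phenolic foam = ln(0.0929/0.0422)/(2πk) = 0.7891/(2π·0.0249) = 5.044 m·K/W
  R'_conv,out = 1/(2πr h) = 1/(2π·0.0929·14.6) = 0.1173 m·K/W
ΣR = 6.379×10^-4 + 5.044 + 0.1173 = 5.162 m·K/W
Q' = ΔT/ΣR = (112 K − 302.1 K)/5.162 = -36.8 W/m
(Negative Q' ⇒ heat flows inward; heat gain = 36.8 W/m.)

Q' = 36.8 W/m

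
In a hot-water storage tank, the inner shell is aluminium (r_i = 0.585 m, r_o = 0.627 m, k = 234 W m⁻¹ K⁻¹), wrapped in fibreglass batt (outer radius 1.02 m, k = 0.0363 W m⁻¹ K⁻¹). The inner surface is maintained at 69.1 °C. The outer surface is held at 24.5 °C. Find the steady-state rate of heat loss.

Treat each layer as a resistance in series:
  R_aluminium = (1/0.585 − 1/0.627)/(4πk) = 0.1145/(4π·234) = 3.894×10^-5 K/W
  R_fibreglass batt = (1/0.627 − 1/1.02)/(4πk) = 0.6145/(4π·0.0363) = 1.347 K/W
ΣR = 3.894×10^-5 + 1.347 = 1.347 K/W
Q = ΔT/ΣR = (69.1 °C − 24.5 °C)/1.347 = 33.1 W

Q = 33.1 W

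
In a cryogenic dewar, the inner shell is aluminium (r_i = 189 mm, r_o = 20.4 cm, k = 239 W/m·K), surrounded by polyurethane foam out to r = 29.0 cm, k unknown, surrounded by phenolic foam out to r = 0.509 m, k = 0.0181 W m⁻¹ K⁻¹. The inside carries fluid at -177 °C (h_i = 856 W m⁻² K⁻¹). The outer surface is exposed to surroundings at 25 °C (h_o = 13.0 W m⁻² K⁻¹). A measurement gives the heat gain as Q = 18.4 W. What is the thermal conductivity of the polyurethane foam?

ΣR = ΔT/Q = |-177 − 25|/18.4 = 10.98 K/W
Known resistances:
  R_conv,in = 1/(4πr²h) = 1/(4π·0.189²·856) = 0.002603 K/W
  R_aluminium = (1/0.189 − 1/0.204)/(4πk) = 0.3890/(4π·239) = 1.295×10^-4 K/W
  R_phenolic foam = (1/0.290 − 1/0.509)/(4πk) = 1.484/(4π·0.0181) = 6.523 K/W
  R_conv,out = 1/(4πr²h) = 1/(4π·0.509²·13.0) = 0.02363 K/W
R_polyurethane foam = ΣR − ΣR_known = 10.98 − 6.549 = 4.431 K/W
(1/r₁−1/r₂)/(4πk) = 4.431 ⇒ k = 1.454/(4π·4.431) = 0.0261 W/m·K

k = 0.0261 W/m·K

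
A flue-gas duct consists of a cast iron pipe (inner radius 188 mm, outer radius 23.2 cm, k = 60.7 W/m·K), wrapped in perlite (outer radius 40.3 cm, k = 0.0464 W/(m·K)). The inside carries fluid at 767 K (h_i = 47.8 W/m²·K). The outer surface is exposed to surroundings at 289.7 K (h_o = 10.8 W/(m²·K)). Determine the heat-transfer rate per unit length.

Q' = 245 W/m

Series thermal resistances, inner to outer:
  R'_conv,in = 1/(2πr h) = 1/(2π·0.188·47.8) = 0.01771 m·K/W
  R'_cast iron = ln(0.232/0.188)/(2πk) = 0.2103/(2π·60.7) = 5.514×10^-4 m·K/W
  R'_perlite = ln(0.403/0.232)/(2πk) = 0.5522/(2π·0.0464) = 1.894 m·K/W
  R'_conv,out = 1/(2πr h) = 1/(2π·0.403·10.8) = 0.03657 m·K/W
ΣR = 0.01771 + 5.514×10^-4 + 1.894 + 0.03657 = 1.949 m·K/W
Q' = ΔT/ΣR = (767 K − 289.7 K)/1.949 = 245 W/m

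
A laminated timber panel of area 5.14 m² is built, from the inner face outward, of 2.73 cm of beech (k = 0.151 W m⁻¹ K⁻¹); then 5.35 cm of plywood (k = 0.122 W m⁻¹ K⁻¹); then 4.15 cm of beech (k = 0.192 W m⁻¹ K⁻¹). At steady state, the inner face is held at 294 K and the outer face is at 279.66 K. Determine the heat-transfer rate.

Q = 88.2 W

Series thermal resistances, inner to outer:
  R_beech = L/(kA) = 0.0273/(0.151·5.14) = 0.03517 K/W
  R_plywood = L/(kA) = 0.0535/(0.122·5.14) = 0.08532 K/W
  R_beech = L/(kA) = 0.0415/(0.192·5.14) = 0.04205 K/W
ΣR = 0.03517 + 0.08532 + 0.04205 = 0.1625 K/W
Q = ΔT/ΣR = (294 K − 279.66 K)/0.1625 = 88.2 W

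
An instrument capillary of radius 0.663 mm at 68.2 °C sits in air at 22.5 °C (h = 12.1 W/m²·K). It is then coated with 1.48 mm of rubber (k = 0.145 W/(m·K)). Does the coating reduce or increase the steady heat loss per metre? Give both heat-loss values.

increases: 2.30 → 6.15 W/m

Critical radius for a cylinder: r_cr = k/h = 0.0120 m = 1.20 cm.
Outer radius after coating: r₂ = 6.63×10^-4 + 0.00148 = 0.002143 m.
Since r₁ < r_cr and r₂ ≤ r_cr, the coating moves toward the maximum at r_cr — heat loss rises.
Bare: R = 1/(2πr₁h) = 19.84 m·K/W; Q = 45.7/19.84 = 2.30 W/m.
Coated: R = R_cond + R_conv = 7.426 m·K/W; Q = 45.7/7.426 = 6.15 W/m.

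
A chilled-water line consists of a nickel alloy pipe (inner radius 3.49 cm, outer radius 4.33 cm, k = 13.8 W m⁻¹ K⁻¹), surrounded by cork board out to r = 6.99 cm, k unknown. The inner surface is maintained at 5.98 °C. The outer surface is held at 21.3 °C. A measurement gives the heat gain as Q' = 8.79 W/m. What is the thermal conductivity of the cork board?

ΣR = ΔT/Q' = |5.98 − 21.3|/8.79 = 1.743 m·K/W
Known resistances:
  R'_nickel alloy = ln(0.0433/0.0349)/(2πk) = 0.2157/(2π·13.8) = 0.002487 m·K/W
R_cork board = ΣR − ΣR_known = 1.743 − 0.002487 = 1.741 m·K/W
ln(r₂/r₁)/(2πk) = 1.741 ⇒ k = 0.4789/(2π·1.741) = 0.0438 W/m·K

k = 0.0438 W/m·K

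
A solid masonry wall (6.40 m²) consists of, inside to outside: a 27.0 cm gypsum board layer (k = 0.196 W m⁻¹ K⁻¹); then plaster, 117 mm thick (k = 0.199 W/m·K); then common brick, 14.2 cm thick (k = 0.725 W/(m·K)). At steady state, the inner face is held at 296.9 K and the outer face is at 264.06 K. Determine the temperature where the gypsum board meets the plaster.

T = 275.97 K

Resistance network (inner→outer):
  R_gypsum board = L/(kA) = 0.270/(0.196·6.40) = 0.2152 K/W
  R_plaster = L/(kA) = 0.117/(0.199·6.40) = 0.09187 K/W
  R_common brick = L/(kA) = 0.142/(0.725·6.40) = 0.03060 K/W
ΣR = 0.2152 + 0.09187 + 0.03060 = 0.3377 K/W
Q = ΔT/ΣR = (296.9 K − 264.06 K)/0.3377 = 97.25 W
From the inner boundary to the gypsum board/plaster interface, ΣR_partial = 0.2152 K/W.
T_interface = T_in − Q·ΣR_partial = 296.9 K − (97.25)(0.2152) = 275.97 K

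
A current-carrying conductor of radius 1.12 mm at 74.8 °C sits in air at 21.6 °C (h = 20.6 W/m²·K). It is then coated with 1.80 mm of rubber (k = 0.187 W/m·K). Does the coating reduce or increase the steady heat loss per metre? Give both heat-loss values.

Critical radius for a cylinder: r_cr = k/h = 0.00908 m = 0.908 cm.
Outer radius after coating: r₂ = 0.00112 + 0.00180 = 0.00292 m.
Since r₁ < r_cr and r₂ ≤ r_cr, the coating moves toward the maximum at r_cr — heat loss rises.
Bare: R = 1/(2πr₁h) = 6.898 m·K/W; Q = 53.2/6.898 = 7.71 W/m.
Coated: R = R_cond + R_conv = 3.461 m·K/W; Q = 53.2/3.461 = 15.4 W/m.

increases: 7.71 → 15.4 W/m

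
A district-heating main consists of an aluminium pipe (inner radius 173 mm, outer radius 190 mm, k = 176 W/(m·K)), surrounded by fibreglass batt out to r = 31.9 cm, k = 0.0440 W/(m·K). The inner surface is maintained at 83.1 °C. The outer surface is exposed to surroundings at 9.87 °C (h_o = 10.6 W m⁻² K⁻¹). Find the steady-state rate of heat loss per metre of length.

Q' = 38.1 W/m

Resistance network (inner→outer):
  R'_aluminium = ln(0.190/0.173)/(2πk) = 0.09373/(2π·176) = 8.476×10^-5 m·K/W
  R'_fibreglass batt = ln(0.319/0.190)/(2πk) = 0.5182/(2π·0.0440) = 1.874 m·K/W
  R'_conv,out = 1/(2πr h) = 1/(2π·0.319·10.6) = 0.04707 m·K/W
ΣR = 8.476×10^-5 + 1.874 + 0.04707 = 1.921 m·K/W
Q' = ΔT/ΣR = (83.1 °C − 9.87 °C)/1.921 = 38.1 W/m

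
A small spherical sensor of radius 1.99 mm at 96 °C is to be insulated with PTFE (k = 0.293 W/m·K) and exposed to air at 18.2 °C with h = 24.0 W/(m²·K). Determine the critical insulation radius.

For a sphere, r_cr = 2k_ins/h = 2·0.293/24.0 = 0.0244 m = 2.44 cm

r_cr = 2.44 cm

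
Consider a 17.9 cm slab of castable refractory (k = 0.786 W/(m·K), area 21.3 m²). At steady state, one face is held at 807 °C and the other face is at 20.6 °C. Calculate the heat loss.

Q = kA·ΔT/L = 0.786 × 21.3 × |807 °C − 20.6 °C| / 0.179 = 73600 W

Q = 73.6 kW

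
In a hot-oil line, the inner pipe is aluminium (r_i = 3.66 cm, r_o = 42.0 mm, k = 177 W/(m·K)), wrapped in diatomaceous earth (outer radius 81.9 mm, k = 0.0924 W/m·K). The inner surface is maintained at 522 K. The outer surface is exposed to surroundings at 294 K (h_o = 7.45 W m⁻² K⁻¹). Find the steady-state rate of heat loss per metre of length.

Resistance network (inner→outer):
  R'_aluminium = ln(0.0420/0.0366)/(2πk) = 0.1376/(2π·177) = 1.237×10^-4 m·K/W
  R'_diatomaceous earth = ln(0.0819/0.0420)/(2πk) = 0.6678/(2π·0.0924) = 1.150 m·K/W
  R'_conv,out = 1/(2πr h) = 1/(2π·0.0819·7.45) = 0.2608 m·K/W
ΣR = 1.237×10^-4 + 1.150 + 0.2608 = 1.411 m·K/W
Q' = ΔT/ΣR = (522 K − 294 K)/1.411 = 162 W/m

Q' = 162 W/m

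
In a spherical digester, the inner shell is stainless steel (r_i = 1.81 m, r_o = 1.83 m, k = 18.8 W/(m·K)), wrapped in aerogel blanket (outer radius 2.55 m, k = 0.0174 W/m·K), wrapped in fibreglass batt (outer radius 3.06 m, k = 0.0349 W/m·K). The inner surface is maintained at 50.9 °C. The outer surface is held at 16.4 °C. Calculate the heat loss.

Series thermal resistances, inner to outer:
  R_stainless steel = (1/1.81 − 1/1.83)/(4πk) = 0.006038/(4π·18.8) = 2.556×10^-5 K/W
  R_aerogel blanket = (1/1.83 − 1/2.55)/(4πk) = 0.1543/(4π·0.0174) = 0.7056 K/W
  R_fibreglass batt = (1/2.55 − 1/3.06)/(4πk) = 0.06536/(4π·0.0349) = 0.1490 K/W
ΣR = 2.556×10^-5 + 0.7056 + 0.1490 = 0.8546 K/W
Q = ΔT/ΣR = (50.9 °C − 16.4 °C)/0.8546 = 40.4 W

Q = 40.4 W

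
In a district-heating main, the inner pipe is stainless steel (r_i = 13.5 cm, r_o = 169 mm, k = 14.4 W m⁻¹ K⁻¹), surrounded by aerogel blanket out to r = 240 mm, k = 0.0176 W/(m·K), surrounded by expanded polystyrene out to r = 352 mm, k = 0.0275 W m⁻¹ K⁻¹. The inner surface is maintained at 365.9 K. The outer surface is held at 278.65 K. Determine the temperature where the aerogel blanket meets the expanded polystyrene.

Resistance network (inner→outer):
  R'_stainless steel = ln(0.169/0.135)/(2πk) = 0.2246/(2π·14.4) = 0.002483 m·K/W
  R'_aerogel blanket = ln(0.240/0.169)/(2πk) = 0.3507/(2π·0.0176) = 3.172 m·K/W
  R'_expanded polystyrene = ln(0.352/0.240)/(2πk) = 0.3830/(2π·0.0275) = 2.217 m·K/W
ΣR = 0.002483 + 3.172 + 2.217 = 5.391 m·K/W
Q' = ΔT/ΣR = (365.9 K − 278.65 K)/5.391 = 16.18 W/m
From the inner boundary to the aerogel blanket/expanded polystyrene interface, ΣR_partial = 3.174 m·K/W.
T_interface = T_in − Q'·ΣR_partial = 365.9 K − (16.18)(3.174) = 314.5 K

T = 314.5 K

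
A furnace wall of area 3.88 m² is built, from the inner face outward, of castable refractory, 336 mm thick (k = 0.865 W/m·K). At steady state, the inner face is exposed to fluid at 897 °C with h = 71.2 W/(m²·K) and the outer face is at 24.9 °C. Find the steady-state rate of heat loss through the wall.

Q = 8410 W

Resistance network (inner→outer):
  R_conv,in = 1/(hA) = 1/(71.2·3.88) = 0.003620 K/W
  R_castable refractory = L/(kA) = 0.336/(0.865·3.88) = 0.1001 K/W
ΣR = 0.003620 + 0.1001 = 0.1037 K/W
Q = ΔT/ΣR = (897 °C − 24.9 °C)/0.1037 = 8410 W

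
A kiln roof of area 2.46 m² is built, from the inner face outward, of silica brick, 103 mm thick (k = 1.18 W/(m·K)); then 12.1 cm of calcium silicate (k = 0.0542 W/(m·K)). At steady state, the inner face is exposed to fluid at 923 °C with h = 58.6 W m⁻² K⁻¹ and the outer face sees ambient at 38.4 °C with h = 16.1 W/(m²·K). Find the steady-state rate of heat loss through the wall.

Resistance network (inner→outer):
  R_conv,in = 1/(hA) = 1/(58.6·2.46) = 0.006937 K/W
  R_silica brick = L/(kA) = 0.103/(1.18·2.46) = 0.03548 K/W
  R_calcium silicate = L/(kA) = 0.121/(0.0542·2.46) = 0.9075 K/W
  R_conv,out = 1/(hA) = 1/(16.1·2.46) = 0.02525 K/W
ΣR = 0.006937 + 0.03548 + 0.9075 + 0.02525 = 0.9752 K/W
Q = ΔT/ΣR = (923 °C − 38.4 °C)/0.9752 = 907 W

Q = 907 W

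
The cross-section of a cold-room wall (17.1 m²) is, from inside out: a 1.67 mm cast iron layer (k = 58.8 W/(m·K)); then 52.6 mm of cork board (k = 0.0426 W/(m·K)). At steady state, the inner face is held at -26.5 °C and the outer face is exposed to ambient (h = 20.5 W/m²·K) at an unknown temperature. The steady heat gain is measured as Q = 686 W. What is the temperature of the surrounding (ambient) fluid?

T_out = 25.0 °C

Sum the resistances:
  R_cast iron = L/(kA) = 0.00167/(58.8·17.1) = 1.661×10^-6 K/W
  R_cork board = L/(kA) = 0.0526/(0.0426·17.1) = 0.07221 K/W
  R_conv,out = 1/(hA) = 1/(20.5·17.1) = 0.002853 K/W
ΣR = 0.07506 K/W
ΔT = Q·ΣR = 686 × 0.07506 = 51.49 K
Heat flows inward, so T_out = T_in + ΔT = -26.5 + 51.49 = 25.0 °C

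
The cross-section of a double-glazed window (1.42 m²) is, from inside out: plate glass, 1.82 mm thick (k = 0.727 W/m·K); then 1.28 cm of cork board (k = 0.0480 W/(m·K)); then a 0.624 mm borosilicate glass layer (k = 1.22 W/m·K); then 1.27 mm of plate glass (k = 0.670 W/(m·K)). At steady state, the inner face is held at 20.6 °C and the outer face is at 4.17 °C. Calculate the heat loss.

Series thermal resistances, inner to outer:
  R_plate glass = L/(kA) = 0.00182/(0.727·1.42) = 0.001763 K/W
  R_cork board = L/(kA) = 0.0128/(0.0480·1.42) = 0.1878 K/W
  R_borosilicate glass = L/(kA) = 6.24×10^-4/(1.22·1.42) = 3.602×10^-4 K/W
  R_plate glass = L/(kA) = 0.00127/(0.670·1.42) = 0.001335 K/W
ΣR = 0.001763 + 0.1878 + 3.602×10^-4 + 0.001335 = 0.1913 K/W
Q = ΔT/ΣR = (20.6 °C − 4.17 °C)/0.1913 = 85.9 W

Q = 85.9 W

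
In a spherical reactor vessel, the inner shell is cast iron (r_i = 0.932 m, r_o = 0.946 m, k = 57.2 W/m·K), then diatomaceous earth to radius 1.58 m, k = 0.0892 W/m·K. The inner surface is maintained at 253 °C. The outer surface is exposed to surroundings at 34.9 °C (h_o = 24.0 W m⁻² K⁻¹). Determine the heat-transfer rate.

Q = 574 W

Resistance network (inner→outer):
  R_cast iron = (1/0.932 − 1/0.946)/(4πk) = 0.01588/(4π·57.2) = 2.209×10^-5 K/W
  R_diatomaceous earth = (1/0.946 − 1/1.58)/(4πk) = 0.4242/(4π·0.0892) = 0.3784 K/W
  R_conv,out = 1/(4πr²h) = 1/(4π·1.58²·24.0) = 0.001328 K/W
ΣR = 2.209×10^-5 + 0.3784 + 0.001328 = 0.3798 K/W
Q = ΔT/ΣR = (253 °C − 34.9 °C)/0.3798 = 574 W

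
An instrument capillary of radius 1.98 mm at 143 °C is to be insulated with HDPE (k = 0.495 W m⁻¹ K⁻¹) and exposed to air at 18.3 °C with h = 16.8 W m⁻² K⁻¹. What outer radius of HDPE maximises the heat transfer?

For a cylinder, r_cr = k_ins/h = 0.495/16.8 = 0.0295 m = 2.95 cm

r_cr = 2.95 cm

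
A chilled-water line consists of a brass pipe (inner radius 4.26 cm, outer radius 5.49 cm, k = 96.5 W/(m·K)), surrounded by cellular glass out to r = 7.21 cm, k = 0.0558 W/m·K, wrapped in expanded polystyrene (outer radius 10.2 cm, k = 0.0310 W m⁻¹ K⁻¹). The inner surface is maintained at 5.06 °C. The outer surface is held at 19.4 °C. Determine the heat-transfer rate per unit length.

Resistance network (inner→outer):
  R'_brass = ln(0.0549/0.0426)/(2πk) = 0.2537/(2π·96.5) = 4.184×10^-4 m·K/W
  R'_cellular glass = ln(0.0721/0.0549)/(2πk) = 0.2725/(2π·0.0558) = 0.7774 m·K/W
  R'_expanded polystyrene = ln(0.102/0.0721)/(2πk) = 0.3469/(2π·0.0310) = 1.781 m·K/W
ΣR = 4.184×10^-4 + 0.7774 + 1.781 = 2.559 m·K/W
Q' = ΔT/ΣR = (5.06 °C − 19.4 °C)/2.559 = -5.60 W/m
(Negative Q' ⇒ heat flows inward; heat gain = 5.60 W/m.)

Q' = 5.60 W/m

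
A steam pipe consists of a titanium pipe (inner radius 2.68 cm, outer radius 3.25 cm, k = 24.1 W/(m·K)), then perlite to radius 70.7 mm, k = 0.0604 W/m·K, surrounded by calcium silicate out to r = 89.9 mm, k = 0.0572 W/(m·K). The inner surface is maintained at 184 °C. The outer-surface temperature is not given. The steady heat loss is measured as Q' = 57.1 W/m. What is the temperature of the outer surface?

T_out = 28.8 °C

Series resistances:
  R'_titanium = ln(0.0325/0.0268)/(2πk) = 0.1928/(2π·24.1) = 0.001273 m·K/W
  R'_perlite = ln(0.0707/0.0325)/(2πk) = 0.7772/(2π·0.0604) = 2.048 m·K/W
  R'_calcium silicate = ln(0.0899/0.0707)/(2πk) = 0.2403/(2π·0.0572) = 0.6685 m·K/W
ΣR = 2.718 m·K/W
ΔT = Q'·ΣR = 57.1 × 2.718 = 155.2 K
Heat flows outward, so T_out = T_in − ΔT = 184 − 155.2 = 28.8 °C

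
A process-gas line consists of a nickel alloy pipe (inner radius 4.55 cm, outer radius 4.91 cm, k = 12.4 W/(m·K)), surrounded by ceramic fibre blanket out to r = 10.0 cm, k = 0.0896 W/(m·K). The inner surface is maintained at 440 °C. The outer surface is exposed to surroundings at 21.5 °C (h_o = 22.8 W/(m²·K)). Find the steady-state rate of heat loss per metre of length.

Q' = 314 W/m

Treat each layer as a resistance in series:
  R'_nickel alloy = ln(0.0491/0.0455)/(2πk) = 0.07615/(2π·12.4) = 9.773×10^-4 m·K/W
  R'_ceramic fibre blanket = ln(0.100/0.0491)/(2πk) = 0.7113/(2π·0.0896) = 1.263 m·K/W
  R'_conv,out = 1/(2πr h) = 1/(2π·0.100·22.8) = 0.06980 m·K/W
ΣR = 9.773×10^-4 + 1.263 + 0.06980 = 1.334 m·K/W
Q' = ΔT/ΣR = (440 °C − 21.5 °C)/1.334 = 314 W/m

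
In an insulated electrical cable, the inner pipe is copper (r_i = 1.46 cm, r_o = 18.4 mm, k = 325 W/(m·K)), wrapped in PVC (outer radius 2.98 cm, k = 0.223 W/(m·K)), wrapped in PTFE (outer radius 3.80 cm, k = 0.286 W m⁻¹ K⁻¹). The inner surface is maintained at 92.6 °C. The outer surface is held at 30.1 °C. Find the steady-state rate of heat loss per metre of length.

Series thermal resistances, inner to outer:
  R'_copper = ln(0.0184/0.0146)/(2πk) = 0.2313/(2π·325) = 1.133×10^-4 m·K/W
  R'_PVC = ln(0.0298/0.0184)/(2πk) = 0.4822/(2π·0.223) = 0.3441 m·K/W
  R'_PTFE = ln(0.0380/0.0298)/(2πk) = 0.2431/(2π·0.286) = 0.1353 m·K/W
ΣR = 1.133×10^-4 + 0.3441 + 0.1353 = 0.4795 m·K/W
Q' = ΔT/ΣR = (92.6 °C − 30.1 °C)/0.4795 = 130 W/m

Q' = 130 W/m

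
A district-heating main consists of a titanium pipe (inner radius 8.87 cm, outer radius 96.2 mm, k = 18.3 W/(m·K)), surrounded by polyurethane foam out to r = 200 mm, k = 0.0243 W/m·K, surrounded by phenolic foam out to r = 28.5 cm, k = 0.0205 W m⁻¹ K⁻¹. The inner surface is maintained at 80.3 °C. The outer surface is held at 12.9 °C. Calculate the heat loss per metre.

Q' = 8.93 W/m

Series thermal resistances, inner to outer:
  R'_titanium = ln(0.0962/0.0887)/(2πk) = 0.08117/(2π·18.3) = 7.059×10^-4 m·K/W
  R'_polyurethane foam = ln(0.200/0.0962)/(2πk) = 0.7319/(2π·0.0243) = 4.794 m·K/W
  R'_phenolic foam = ln(0.285/0.200)/(2πk) = 0.3542/(2π·0.0205) = 2.750 m·K/W
ΣR = 7.059×10^-4 + 4.794 + 2.750 = 7.545 m·K/W
Q' = ΔT/ΣR = (80.3 °C − 12.9 °C)/7.545 = 8.93 W/m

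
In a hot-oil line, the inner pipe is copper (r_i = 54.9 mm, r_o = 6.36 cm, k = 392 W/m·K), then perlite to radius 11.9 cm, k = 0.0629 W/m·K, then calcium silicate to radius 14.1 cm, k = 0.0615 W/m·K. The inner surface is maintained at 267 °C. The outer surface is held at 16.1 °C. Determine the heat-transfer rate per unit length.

Resistance network (inner→outer):
  R'_copper = ln(0.0636/0.0549)/(2πk) = 0.1471/(2π·392) = 5.972×10^-5 m·K/W
  R'_perlite = ln(0.119/0.0636)/(2πk) = 0.6265/(2π·0.0629) = 1.585 m·K/W
  R'_calcium silicate = ln(0.141/0.119)/(2πk) = 0.1696/(2π·0.0615) = 0.4390 m·K/W
ΣR = 5.972×10^-5 + 1.585 + 0.4390 = 2.024 m·K/W
Q' = ΔT/ΣR = (267 °C − 16.1 °C)/2.024 = 124 W/m

Q' = 124 W/m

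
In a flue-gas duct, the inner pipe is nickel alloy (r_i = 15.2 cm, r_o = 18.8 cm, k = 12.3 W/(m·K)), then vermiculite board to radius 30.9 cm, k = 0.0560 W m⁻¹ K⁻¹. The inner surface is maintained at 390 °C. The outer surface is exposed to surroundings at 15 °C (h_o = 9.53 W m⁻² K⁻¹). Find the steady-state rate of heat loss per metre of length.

Q' = 255 W/m

Series thermal resistances, inner to outer:
  R'_nickel alloy = ln(0.188/0.152)/(2πk) = 0.2126/(2π·12.3) = 0.002750 m·K/W
  R'_vermiculite board = ln(0.309/0.188)/(2πk) = 0.4969/(2π·0.0560) = 1.412 m·K/W
  R'_conv,out = 1/(2πr h) = 1/(2π·0.309·9.53) = 0.05405 m·K/W
ΣR = 0.002750 + 1.412 + 0.05405 = 1.469 m·K/W
Q' = ΔT/ΣR = (390 °C − 15 °C)/1.469 = 255 W/m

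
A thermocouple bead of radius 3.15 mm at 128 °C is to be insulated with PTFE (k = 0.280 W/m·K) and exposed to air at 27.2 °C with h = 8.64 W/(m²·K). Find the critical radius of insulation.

r_cr = 6.48 cm

For a sphere, r_cr = 2k_ins/h = 2·0.280/8.64 = 0.0648 m = 6.48 cm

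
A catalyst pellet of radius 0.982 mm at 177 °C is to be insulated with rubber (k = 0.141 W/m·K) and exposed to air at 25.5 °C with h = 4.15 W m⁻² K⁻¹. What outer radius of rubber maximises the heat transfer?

r_cr = 6.80 cm

For a sphere, r_cr = 2k_ins/h = 2·0.141/4.15 = 0.0680 m = 6.80 cm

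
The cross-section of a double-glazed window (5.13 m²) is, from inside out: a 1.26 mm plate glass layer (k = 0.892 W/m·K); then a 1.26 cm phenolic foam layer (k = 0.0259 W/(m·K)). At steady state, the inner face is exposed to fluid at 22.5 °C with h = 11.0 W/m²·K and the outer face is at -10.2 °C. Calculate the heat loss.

Series thermal resistances, inner to outer:
  R_conv,in = 1/(hA) = 1/(11.0·5.13) = 0.01772 K/W
  R_plate glass = L/(kA) = 0.00126/(0.892·5.13) = 2.754×10^-4 K/W
  R_phenolic foam = L/(kA) = 0.0126/(0.0259·5.13) = 0.09483 K/W
ΣR = 0.01772 + 2.754×10^-4 + 0.09483 = 0.1128 K/W
Q = ΔT/ΣR = (22.5 °C − -10.2 °C)/0.1128 = 290 W

Q = 290 W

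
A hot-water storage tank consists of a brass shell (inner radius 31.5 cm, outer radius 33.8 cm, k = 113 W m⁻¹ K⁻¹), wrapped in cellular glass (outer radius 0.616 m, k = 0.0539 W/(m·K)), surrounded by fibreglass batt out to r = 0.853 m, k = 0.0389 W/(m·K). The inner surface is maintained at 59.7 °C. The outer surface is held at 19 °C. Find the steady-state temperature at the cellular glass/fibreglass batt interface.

T = 32.0 °C

Series thermal resistances, inner to outer:
  R_brass = (1/0.315 − 1/0.338)/(4πk) = 0.2160/(4π·113) = 1.521×10^-4 K/W
  R_cellular glass = (1/0.338 − 1/0.616)/(4πk) = 1.335/(4π·0.0539) = 1.971 K/W
  R_fibreglass batt = (1/0.616 − 1/0.853)/(4πk) = 0.4510/(4π·0.0389) = 0.9227 K/W
ΣR = 1.521×10^-4 + 1.971 + 0.9227 = 2.894 K/W
Q = ΔT/ΣR = (59.7 °C − 19 °C)/2.894 = 14.06 W
From the inner boundary to the cellular glass/fibreglass batt interface, ΣR_partial = 1.971 K/W.
T_interface = T_in − Q·ΣR_partial = 59.7 °C − (14.06)(1.971) = 32.0 °C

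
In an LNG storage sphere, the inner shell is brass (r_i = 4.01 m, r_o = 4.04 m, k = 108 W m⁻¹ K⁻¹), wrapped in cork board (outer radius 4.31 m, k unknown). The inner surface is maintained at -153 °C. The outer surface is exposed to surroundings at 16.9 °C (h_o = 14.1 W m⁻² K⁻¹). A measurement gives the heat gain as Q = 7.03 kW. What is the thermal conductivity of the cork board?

k = 0.0517 W/m·K

ΣR = ΔT/Q = |-153 − 16.9|/7030 = 0.02417 K/W
Known resistances:
  R_brass = (1/4.01 − 1/4.04)/(4πk) = 0.001852/(4π·108) = 1.364×10^-6 K/W
  R_conv,out = 1/(4πr²h) = 1/(4π·4.31²·14.1) = 3.038×10^-4 K/W
R_cork board = ΣR − ΣR_known = 0.02417 − 3.052×10^-4 = 0.02386 K/W
(1/r₁−1/r₂)/(4πk) = 0.02386 ⇒ k = 0.01551/(4π·0.02386) = 0.0517 W/m·K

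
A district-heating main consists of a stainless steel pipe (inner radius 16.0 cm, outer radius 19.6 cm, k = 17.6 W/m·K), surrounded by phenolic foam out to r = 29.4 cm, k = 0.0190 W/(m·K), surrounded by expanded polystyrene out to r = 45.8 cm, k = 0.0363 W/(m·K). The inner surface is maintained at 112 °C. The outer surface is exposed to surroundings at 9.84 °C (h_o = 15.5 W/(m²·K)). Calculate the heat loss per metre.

Q' = 19.0 W/m

Series thermal resistances, inner to outer:
  R'_stainless steel = ln(0.196/0.160)/(2πk) = 0.2029/(2π·17.6) = 0.001835 m·K/W
  R'_phenolic foam = ln(0.294/0.196)/(2πk) = 0.4055/(2π·0.0190) = 3.396 m·K/W
  R'_expanded polystyrene = ln(0.458/0.294)/(2πk) = 0.4433/(2π·0.0363) = 1.944 m·K/W
  R'_conv,out = 1/(2πr h) = 1/(2π·0.458·15.5) = 0.02242 m·K/W
ΣR = 0.001835 + 3.396 + 1.944 + 0.02242 = 5.364 m·K/W
Q' = ΔT/ΣR = (112 °C − 9.84 °C)/5.364 = 19.0 W/m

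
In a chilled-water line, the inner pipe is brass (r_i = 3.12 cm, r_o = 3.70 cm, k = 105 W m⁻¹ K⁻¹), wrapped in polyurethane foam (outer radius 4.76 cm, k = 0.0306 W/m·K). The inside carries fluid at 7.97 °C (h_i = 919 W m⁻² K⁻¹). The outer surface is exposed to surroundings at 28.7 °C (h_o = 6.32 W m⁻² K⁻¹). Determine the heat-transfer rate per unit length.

Q' = 11.2 W/m

Series thermal resistances, inner to outer:
  R'_conv,in = 1/(2πr h) = 1/(2π·0.0312·919) = 0.005551 m·K/W
  R'_brass = ln(0.0370/0.0312)/(2πk) = 0.1705/(2π·105) = 2.584×10^-4 m·K/W
  R'_polyurethane foam = ln(0.0476/0.0370)/(2πk) = 0.2519/(2π·0.0306) = 1.310 m·K/W
  R'_conv,out = 1/(2πr h) = 1/(2π·0.0476·6.32) = 0.5290 m·K/W
ΣR = 0.005551 + 2.584×10^-4 + 1.310 + 0.5290 = 1.845 m·K/W
Q' = ΔT/ΣR = (7.97 °C − 28.7 °C)/1.845 = -11.2 W/m
(Negative Q' ⇒ heat flows inward; heat gain = 11.2 W/m.)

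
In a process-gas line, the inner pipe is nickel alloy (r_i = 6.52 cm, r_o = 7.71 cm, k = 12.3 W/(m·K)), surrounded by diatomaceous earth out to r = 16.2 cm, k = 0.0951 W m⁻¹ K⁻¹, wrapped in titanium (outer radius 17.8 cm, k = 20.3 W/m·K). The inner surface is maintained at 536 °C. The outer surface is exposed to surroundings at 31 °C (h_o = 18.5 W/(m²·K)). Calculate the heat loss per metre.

Resistance network (inner→outer):
  R'_nickel alloy = ln(0.0771/0.0652)/(2πk) = 0.1676/(2π·12.3) = 0.002169 m·K/W
  R'_diatomaceous earth = ln(0.162/0.0771)/(2πk) = 0.7425/(2π·0.0951) = 1.243 m·K/W
  R'_titanium = ln(0.178/0.162)/(2πk) = 0.09419/(2π·20.3) = 7.384×10^-4 m·K/W
  R'_conv,out = 1/(2πr h) = 1/(2π·0.178·18.5) = 0.04833 m·K/W
ΣR = 0.002169 + 1.243 + 7.384×10^-4 + 0.04833 = 1.294 m·K/W
Q' = ΔT/ΣR = (536 °C − 31 °C)/1.294 = 390 W/m

Q' = 390 W/m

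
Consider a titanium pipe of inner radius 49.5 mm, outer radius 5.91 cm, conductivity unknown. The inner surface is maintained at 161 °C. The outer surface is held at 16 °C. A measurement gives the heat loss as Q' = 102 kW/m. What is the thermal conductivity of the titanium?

ΣR = ΔT/Q' = |161 − 16|/1.02×10^5 = 0.001422 m·K/W
ln(r₂/r₁)/(2πk) = 0.001422 ⇒ k = 0.1773/(2π·0.001422) = 19.8 W/m·K

k = 19.8 W/m·K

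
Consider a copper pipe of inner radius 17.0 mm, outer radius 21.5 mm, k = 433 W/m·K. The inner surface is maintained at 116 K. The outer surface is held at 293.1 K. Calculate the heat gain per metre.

Q' = 2050 kW/m

Q' = 2πk·ΔT/ln(r₂/r₁) = 2π × 433 × 177.1 / ln(0.0215/0.0170) = 2.05×10^6 W/m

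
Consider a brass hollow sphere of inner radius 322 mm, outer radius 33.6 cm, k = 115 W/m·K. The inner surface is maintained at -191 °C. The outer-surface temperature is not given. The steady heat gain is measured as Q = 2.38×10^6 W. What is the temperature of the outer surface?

T_out = 22.1 °C

Sum the resistances:
  R_brass = (1/0.322 − 1/0.336)/(4πk) = 0.1294/(4π·115) = 8.954×10^-5 K/W
ΣR = 8.954×10^-5 K/W
ΔT = Q·ΣR = 2.38×10^6 × 8.954×10^-5 = 213.1 K
Heat flows inward, so T_out = T_in + ΔT = -191 + 213.1 = 22.1 °C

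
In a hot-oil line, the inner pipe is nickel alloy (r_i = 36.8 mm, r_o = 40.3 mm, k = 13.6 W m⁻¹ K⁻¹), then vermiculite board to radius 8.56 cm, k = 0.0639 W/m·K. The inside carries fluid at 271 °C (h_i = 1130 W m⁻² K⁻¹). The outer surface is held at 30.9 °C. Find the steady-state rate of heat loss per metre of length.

Q' = 128 W/m

Series thermal resistances, inner to outer:
  R'_conv,in = 1/(2πr h) = 1/(2π·0.0368·1130) = 0.003827 m·K/W
  R'_nickel alloy = ln(0.0403/0.0368)/(2πk) = 0.09085/(2π·13.6) = 0.001063 m·K/W
  R'_vermiculite board = ln(0.0856/0.0403)/(2πk) = 0.7533/(2π·0.0639) = 1.876 m·K/W
ΣR = 0.003827 + 0.001063 + 1.876 = 1.881 m·K/W
Q' = ΔT/ΣR = (271 °C − 30.9 °C)/1.881 = 128 W/m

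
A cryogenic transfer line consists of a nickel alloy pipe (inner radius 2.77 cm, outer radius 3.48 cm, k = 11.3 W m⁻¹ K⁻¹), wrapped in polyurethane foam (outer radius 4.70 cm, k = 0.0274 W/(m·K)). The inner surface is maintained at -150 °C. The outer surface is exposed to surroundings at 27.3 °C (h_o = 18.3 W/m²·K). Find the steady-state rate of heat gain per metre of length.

Series thermal resistances, inner to outer:
  R'_nickel alloy = ln(0.0348/0.0277)/(2πk) = 0.2282/(2π·11.3) = 0.003214 m·K/W
  R'_polyurethane foam = ln(0.0470/0.0348)/(2πk) = 0.3005/(2π·0.0274) = 1.746 m·K/W
  R'_conv,out = 1/(2πr h) = 1/(2π·0.0470·18.3) = 0.1850 m·K/W
ΣR = 0.003214 + 1.746 + 0.1850 = 1.934 m·K/W
Q' = ΔT/ΣR = (-150 °C − 27.3 °C)/1.934 = -91.7 W/m
(Negative Q' ⇒ heat flows inward; heat gain = 91.7 W/m.)

Q' = 91.7 W/m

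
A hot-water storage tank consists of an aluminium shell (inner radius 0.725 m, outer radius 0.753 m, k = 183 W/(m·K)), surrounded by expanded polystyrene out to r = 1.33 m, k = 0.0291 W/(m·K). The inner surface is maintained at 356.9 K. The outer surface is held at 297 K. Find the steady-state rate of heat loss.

Q = 38.0 W

Series thermal resistances, inner to outer:
  R_aluminium = (1/0.725 − 1/0.753)/(4πk) = 0.05129/(4π·183) = 2.230×10^-5 K/W
  R_expanded polystyrene = (1/0.753 − 1/1.33)/(4πk) = 0.5761/(4π·0.0291) = 1.576 K/W
ΣR = 2.230×10^-5 + 1.576 = 1.576 K/W
Q = ΔT/ΣR = (356.9 K − 297 K)/1.576 = 38.0 W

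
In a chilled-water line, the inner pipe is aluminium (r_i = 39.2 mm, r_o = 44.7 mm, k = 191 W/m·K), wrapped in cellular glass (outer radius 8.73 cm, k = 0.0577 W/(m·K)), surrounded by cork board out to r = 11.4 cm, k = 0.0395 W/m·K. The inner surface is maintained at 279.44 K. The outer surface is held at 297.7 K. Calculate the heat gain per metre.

Treat each layer as a resistance in series:
  R'_aluminium = ln(0.0447/0.0392)/(2πk) = 0.1313/(2π·191) = 1.094×10^-4 m·K/W
  R'_cellular glass = ln(0.0873/0.0447)/(2πk) = 0.6694/(2π·0.0577) = 1.846 m·K/W
  R'_cork board = ln(0.114/0.0873)/(2πk) = 0.2668/(2π·0.0395) = 1.075 m·K/W
ΣR = 1.094×10^-4 + 1.846 + 1.075 = 2.921 m·K/W
Q' = ΔT/ΣR = (279.44 K − 297.7 K)/2.921 = -6.25 W/m
(Negative Q' ⇒ heat flows inward; heat gain = 6.25 W/m.)

Q' = 6.25 W/m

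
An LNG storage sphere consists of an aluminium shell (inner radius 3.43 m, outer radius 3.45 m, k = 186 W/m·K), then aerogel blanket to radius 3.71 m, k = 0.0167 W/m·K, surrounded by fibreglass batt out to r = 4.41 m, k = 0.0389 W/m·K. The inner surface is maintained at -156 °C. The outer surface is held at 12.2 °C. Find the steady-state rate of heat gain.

Treat each layer as a resistance in series:
  R_aluminium = (1/3.43 − 1/3.45)/(4πk) = 0.001690/(4π·186) = 7.231×10^-7 K/W
  R_aerogel blanket = (1/3.45 − 1/3.71)/(4πk) = 0.02031/(4π·0.0167) = 0.09680 K/W
  R_fibreglass batt = (1/3.71 − 1/4.41)/(4πk) = 0.04278/(4π·0.0389) = 0.08752 K/W
ΣR = 7.231×10^-7 + 0.09680 + 0.08752 = 0.1843 K/W
Q = ΔT/ΣR = (-156 °C − 12.2 °C)/0.1843 = -913 W
(Negative Q ⇒ heat flows inward; heat gain = 913 W.)

Q = 913 W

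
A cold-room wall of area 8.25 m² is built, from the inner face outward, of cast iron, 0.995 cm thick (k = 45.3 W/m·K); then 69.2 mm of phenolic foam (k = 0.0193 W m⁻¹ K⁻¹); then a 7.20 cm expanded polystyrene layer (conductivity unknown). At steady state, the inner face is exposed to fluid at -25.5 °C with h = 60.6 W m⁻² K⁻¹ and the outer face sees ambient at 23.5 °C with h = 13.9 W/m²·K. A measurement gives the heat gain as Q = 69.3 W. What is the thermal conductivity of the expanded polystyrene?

k = 0.0333 W/m·K

ΣR = ΔT/Q = |-25.5 − 23.5|/69.3 = 0.7071 K/W
Known resistances:
  R_conv,in = 1/(hA) = 1/(60.6·8.25) = 0.002000 K/W
  R_cast iron = L/(kA) = 0.00995/(45.3·8.25) = 2.662×10^-5 K/W
  R_phenolic foam = L/(kA) = 0.0692/(0.0193·8.25) = 0.4346 K/W
  R_conv,out = 1/(hA) = 1/(13.9·8.25) = 0.008720 K/W
R_expanded polystyrene = ΣR − ΣR_known = 0.7071 − 0.4453 = 0.2618 K/W
L/(kA) = 0.2618 ⇒ k = 0.0720/(0.2618·8.25) = 0.0333 W/m·K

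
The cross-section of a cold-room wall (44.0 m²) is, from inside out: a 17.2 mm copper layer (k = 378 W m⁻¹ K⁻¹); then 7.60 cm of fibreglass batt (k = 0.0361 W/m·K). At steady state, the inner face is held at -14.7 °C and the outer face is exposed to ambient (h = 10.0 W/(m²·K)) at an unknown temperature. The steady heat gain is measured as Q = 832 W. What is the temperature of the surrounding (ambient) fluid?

T_out = 27.0 °C

Sum the resistances:
  R_copper = L/(kA) = 0.0172/(378·44.0) = 1.034×10^-6 K/W
  R_fibreglass batt = L/(kA) = 0.0760/(0.0361·44.0) = 0.04785 K/W
  R_conv,out = 1/(hA) = 1/(10.0·44.0) = 0.002273 K/W
ΣR = 0.05012 K/W
ΔT = Q·ΣR = 832 × 0.05012 = 41.70 K
Heat flows inward, so T_out = T_in + ΔT = -14.7 + 41.70 = 27.0 °C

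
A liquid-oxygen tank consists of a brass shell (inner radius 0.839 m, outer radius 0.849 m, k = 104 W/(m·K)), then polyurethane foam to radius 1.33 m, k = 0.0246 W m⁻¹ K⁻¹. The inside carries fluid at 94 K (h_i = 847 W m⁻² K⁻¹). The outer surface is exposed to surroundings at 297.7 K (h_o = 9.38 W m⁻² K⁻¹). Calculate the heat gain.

Treat each layer as a resistance in series:
  R_conv,in = 1/(4πr²h) = 1/(4π·0.839²·847) = 1.335×10^-4 K/W
  R_brass = (1/0.839 − 1/0.849)/(4πk) = 0.01404/(4π·104) = 1.074×10^-5 K/W
  R_polyurethane foam = (1/0.849 − 1/1.33)/(4πk) = 0.4260/(4π·0.0246) = 1.378 K/W
  R_conv,out = 1/(4πr²h) = 1/(4π·1.33²·9.38) = 0.004796 K/W
ΣR = 1.335×10^-4 + 1.074×10^-5 + 1.378 + 0.004796 = 1.383 K/W
Q = ΔT/ΣR = (94 K − 297.7 K)/1.383 = -147 W
(Negative Q ⇒ heat flows inward; heat gain = 147 W.)

Q = 147 W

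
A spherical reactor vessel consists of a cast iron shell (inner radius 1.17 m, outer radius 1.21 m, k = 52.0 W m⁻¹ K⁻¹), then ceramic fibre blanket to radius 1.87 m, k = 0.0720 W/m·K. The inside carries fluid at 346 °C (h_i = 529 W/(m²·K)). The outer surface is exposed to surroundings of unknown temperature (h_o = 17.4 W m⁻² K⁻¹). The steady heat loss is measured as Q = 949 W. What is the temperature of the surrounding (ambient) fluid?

Sum the resistances:
  R_conv,in = 1/(4πr²h) = 1/(4π·1.17²·529) = 1.099×10^-4 K/W
  R_cast iron = (1/1.17 − 1/1.21)/(4πk) = 0.02825/(4π·52.0) = 4.324×10^-5 K/W
  R_ceramic fibre blanket = (1/1.21 − 1/1.87)/(4πk) = 0.2917/(4π·0.0720) = 0.3224 K/W
  R_conv,out = 1/(4πr²h) = 1/(4π·1.87²·17.4) = 0.001308 K/W
ΣR = 0.3238 K/W
ΔT = Q·ΣR = 949 × 0.3238 = 307.3 K
Heat flows outward, so T_out = T_in − ΔT = 346 − 307.3 = 38.7 °C

T_out = 38.7 °C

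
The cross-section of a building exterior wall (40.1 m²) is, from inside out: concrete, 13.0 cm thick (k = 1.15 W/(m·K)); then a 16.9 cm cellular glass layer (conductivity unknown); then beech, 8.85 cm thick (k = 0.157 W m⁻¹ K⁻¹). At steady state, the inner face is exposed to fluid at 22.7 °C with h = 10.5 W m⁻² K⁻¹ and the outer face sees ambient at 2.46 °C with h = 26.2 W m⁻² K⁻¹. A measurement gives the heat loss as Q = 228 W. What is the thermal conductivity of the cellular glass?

ΣR = ΔT/Q = |22.7 − 2.46|/228 = 0.08877 K/W
Known resistances:
  R_conv,in = 1/(hA) = 1/(10.5·40.1) = 0.002375 K/W
  R_concrete = L/(kA) = 0.130/(1.15·40.1) = 0.002819 K/W
  R_beech = L/(kA) = 0.0885/(0.157·40.1) = 0.01406 K/W
  R_conv,out = 1/(hA) = 1/(26.2·40.1) = 9.518×10^-4 K/W
R_cellular glass = ΣR − ΣR_known = 0.08877 − 0.02021 = 0.06856 K/W
L/(kA) = 0.06856 ⇒ k = 0.169/(0.06856·40.1) = 0.0615 W/m·K

k = 0.0615 W/m·K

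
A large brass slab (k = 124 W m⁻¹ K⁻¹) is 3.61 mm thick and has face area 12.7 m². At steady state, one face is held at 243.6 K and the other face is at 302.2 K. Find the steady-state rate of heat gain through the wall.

Q = kA·ΔT/L = 124 × 12.7 × |243.6 K − 302.2 K| / 0.00361 = 2.56×10^7 W

Q = 25600 kW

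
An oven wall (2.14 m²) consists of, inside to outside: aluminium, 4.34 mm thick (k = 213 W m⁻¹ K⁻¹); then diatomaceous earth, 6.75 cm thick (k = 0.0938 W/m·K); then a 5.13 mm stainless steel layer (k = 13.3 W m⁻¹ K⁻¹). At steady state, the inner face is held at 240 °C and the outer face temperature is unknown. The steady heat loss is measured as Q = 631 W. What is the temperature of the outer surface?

T_out = 27.7 °C

Series resistances:
  R_aluminium = L/(kA) = 0.00434/(213·2.14) = 9.521×10^-6 K/W
  R_diatomaceous earth = L/(kA) = 0.0675/(0.0938·2.14) = 0.3363 K/W
  R_stainless steel = L/(kA) = 0.00513/(13.3·2.14) = 1.802×10^-4 K/W
ΣR = 0.3365 K/W
ΔT = Q·ΣR = 631 × 0.3365 = 212.3 K
Heat flows outward, so T_out = T_in − ΔT = 240 − 212.3 = 27.7 °C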